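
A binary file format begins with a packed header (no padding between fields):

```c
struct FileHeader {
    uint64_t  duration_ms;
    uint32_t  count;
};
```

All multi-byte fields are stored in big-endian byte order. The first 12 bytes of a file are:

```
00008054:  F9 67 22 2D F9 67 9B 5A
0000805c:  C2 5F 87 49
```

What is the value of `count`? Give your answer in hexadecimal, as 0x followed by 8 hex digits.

0xC25F8749

`count` follows `duration_ms` (8 bytes), so it starts at byte offset 8 and occupies 4 bytes.
Bytes at offsets 8..11: C2 5F 87 49.
Big-endian stores the most-significant byte at the lowest address.
The bytes are already most-significant first: 0xC25F8749.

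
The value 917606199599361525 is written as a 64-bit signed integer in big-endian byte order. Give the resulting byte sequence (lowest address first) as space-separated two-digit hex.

917606199599361525 in hexadecimal, padded to 64 bits, is 0x0CBBFDFA12D0EDF5.
Split into bytes (most-significant first): 0C BB FD FA 12 D0 ED F5.
In big-endian order the high byte comes first in memory.
So the memory order matches the most-significant-first order: 0C BB FD FA 12 D0 ED F5.

0C BB FD FA 12 D0 ED F5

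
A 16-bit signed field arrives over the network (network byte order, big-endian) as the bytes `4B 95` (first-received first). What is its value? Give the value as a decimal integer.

In big-endian order the high byte comes first in memory.
The bytes are already most-significant first: 0x4B95.
0x4B95 = 19349.

19349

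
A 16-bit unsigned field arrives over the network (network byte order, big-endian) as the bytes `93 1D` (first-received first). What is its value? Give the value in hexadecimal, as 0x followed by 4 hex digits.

Big-endian stores the most-significant byte at the lowest address.
The bytes are already most-significant first: 0x931D.

0x931D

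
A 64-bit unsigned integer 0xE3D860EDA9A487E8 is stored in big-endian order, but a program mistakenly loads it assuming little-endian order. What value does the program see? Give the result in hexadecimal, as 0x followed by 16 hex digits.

Stored big-endian, the bytes at ascending addresses are E3 D8 60 ED A9 A4 87 E8.
Read back as little-endian, the first byte is least significant, giving 0xE887A4A9ED60D8E3.

0xE887A4A9ED60D8E3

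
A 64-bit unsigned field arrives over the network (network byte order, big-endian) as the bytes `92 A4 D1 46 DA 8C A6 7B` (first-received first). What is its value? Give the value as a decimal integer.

Big-endian: lowest address holds the most-significant byte.
The bytes are already most-significant first: 0x92A4D146DA8CA67B.
0x92A4D146DA8CA67B = 10566800727962592891.

10566800727962592891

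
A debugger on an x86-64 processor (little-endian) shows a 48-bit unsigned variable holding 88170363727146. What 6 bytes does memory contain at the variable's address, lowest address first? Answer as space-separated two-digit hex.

2A AD 35 C3 30 50

88170363727146 in hexadecimal, padded to 48 bits, is 0x5030C335AD2A.
Split into bytes (most-significant first): 50 30 C3 35 AD 2A.
Little-endian stores the least-significant byte at the lowest address.
So at ascending addresses the bytes are 2A AD 35 C3 30 50.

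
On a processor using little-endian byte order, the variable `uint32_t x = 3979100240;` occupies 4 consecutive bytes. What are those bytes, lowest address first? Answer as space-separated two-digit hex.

50 40 2C ED

3979100240 in hexadecimal, padded to 32 bits, is 0xED2C4050.
Split into bytes (most-significant first): ED 2C 40 50.
In little-endian order the low byte comes first in memory.
So at ascending addresses the bytes are 50 40 2C ED.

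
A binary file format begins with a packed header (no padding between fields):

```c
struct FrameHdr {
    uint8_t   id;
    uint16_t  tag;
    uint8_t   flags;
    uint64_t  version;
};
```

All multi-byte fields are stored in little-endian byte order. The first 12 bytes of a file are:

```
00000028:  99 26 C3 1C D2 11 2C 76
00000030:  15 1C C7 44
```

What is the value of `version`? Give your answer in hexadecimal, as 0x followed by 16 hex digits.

0x44C71C15762C11D2

`version` follows `id` (1 B), `tag` (2 B), `flags` (1 B), so it starts at offset 1 + 2 + 1 = 4 and occupies 8 bytes.
Bytes at offsets 4..11: D2 11 2C 76 15 1C C7 44.
Little-endian stores the least-significant byte at the lowest address.
Reassemble most-significant byte first: 44 C7 1C 15 76 2C 11 D2 → 0x44C71C15762C11D2.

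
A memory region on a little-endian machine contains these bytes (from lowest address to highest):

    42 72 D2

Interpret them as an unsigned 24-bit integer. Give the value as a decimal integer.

13791810

Little-endian: lowest address holds the least-significant byte.
Reassemble most-significant byte first: D2 72 42 → 0xD27242.
0xD27242 = 13791810.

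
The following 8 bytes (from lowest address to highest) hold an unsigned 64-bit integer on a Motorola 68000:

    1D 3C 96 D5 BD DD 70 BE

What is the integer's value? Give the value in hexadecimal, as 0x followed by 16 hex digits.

Big-endian stores the most-significant byte at the lowest address.
The bytes are already most-significant first: 0x1D3C96D5BDDD70BE.

0x1D3C96D5BDDD70BE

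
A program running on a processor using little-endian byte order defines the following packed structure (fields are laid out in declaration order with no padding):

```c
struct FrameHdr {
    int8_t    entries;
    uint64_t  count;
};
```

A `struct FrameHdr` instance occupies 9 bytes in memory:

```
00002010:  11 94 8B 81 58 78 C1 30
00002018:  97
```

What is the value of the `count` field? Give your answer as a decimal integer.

`count` follows `entries` (1 byte), so it starts at byte offset 1 and occupies 8 bytes.
Bytes at offsets 1..8: 94 8B 81 58 78 C1 30 97.
In little-endian order the low byte comes first in memory.
Reassemble most-significant byte first: 97 30 C1 78 58 81 8B 94 → 0x9730C17858818B94.
0x9730C17858818B94 = 10894420221234350996.

10894420221234350996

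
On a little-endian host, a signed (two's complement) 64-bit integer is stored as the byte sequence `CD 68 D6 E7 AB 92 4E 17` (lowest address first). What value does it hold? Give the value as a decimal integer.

Little-endian: lowest address holds the least-significant byte.
Reassemble most-significant byte first: 17 4E 92 AB E7 D6 68 CD → 0x174E92ABE7D668CD.
0x174E92ABE7D668CD = 1679440978082425037.

1679440978082425037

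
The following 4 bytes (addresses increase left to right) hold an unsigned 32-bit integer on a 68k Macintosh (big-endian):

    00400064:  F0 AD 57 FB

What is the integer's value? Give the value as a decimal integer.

In big-endian order the high byte comes first in memory.
The bytes are already most-significant first: 0xF0AD57FB.
0xF0AD57FB = 4037892091.

4037892091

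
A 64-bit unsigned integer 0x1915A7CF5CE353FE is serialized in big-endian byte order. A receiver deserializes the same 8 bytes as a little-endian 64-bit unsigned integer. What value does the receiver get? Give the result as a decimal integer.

18326241296461010201

Stored big-endian, the bytes at ascending addresses are 19 15 A7 CF 5C E3 53 FE.
Read back as little-endian, the first byte is least significant, giving 0xFE53E35CCFA71519.
0xFE53E35CCFA71519 = 18326241296461010201.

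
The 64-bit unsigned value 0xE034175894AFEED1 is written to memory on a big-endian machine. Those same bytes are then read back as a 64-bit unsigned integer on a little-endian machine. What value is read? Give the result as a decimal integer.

Stored big-endian, the bytes at ascending addresses are E0 34 17 58 94 AF EE D1.
Read back as little-endian, the first byte is least significant, giving 0xD1EEAF94581734E0.
0xD1EEAF94581734E0 = 15127221250052011232.

15127221250052011232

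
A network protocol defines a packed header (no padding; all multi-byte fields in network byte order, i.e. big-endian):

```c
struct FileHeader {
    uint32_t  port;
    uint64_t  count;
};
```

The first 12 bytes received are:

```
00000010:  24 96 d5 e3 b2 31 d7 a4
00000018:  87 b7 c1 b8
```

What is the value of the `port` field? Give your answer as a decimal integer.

613864931

`port` is the first field, at byte offset 0, occupying 4 bytes.
Bytes at offsets 0..3: 24 96 D5 E3.
Big-endian stores the most-significant byte at the lowest address.
The bytes are already most-significant first: 0x2496D5E3.
0x2496D5E3 = 613864931.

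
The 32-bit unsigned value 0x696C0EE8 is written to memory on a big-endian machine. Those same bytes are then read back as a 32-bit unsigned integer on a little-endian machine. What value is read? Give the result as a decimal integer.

3893259369

Stored big-endian, the bytes at ascending addresses are 69 6C 0E E8.
Read back as little-endian, the first byte is least significant, giving 0xE80E6C69.
0xE80E6C69 = 3893259369.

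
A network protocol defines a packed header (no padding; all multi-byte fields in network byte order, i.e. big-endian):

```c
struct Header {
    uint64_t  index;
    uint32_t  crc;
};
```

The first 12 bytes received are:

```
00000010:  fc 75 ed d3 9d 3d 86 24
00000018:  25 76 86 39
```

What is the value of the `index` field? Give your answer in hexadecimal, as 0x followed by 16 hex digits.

`index` is the first field, at byte offset 0, occupying 8 bytes.
Bytes at offsets 0..7: FC 75 ED D3 9D 3D 86 24.
In big-endian order the high byte comes first in memory.
The bytes are already most-significant first: 0xFC75EDD39D3D8624.

0xFC75EDD39D3D8624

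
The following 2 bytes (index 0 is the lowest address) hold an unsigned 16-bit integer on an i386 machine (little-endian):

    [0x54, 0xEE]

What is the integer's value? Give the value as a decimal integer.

Little-endian stores the least-significant byte at the lowest address.
Reassemble most-significant byte first: EE 54 → 0xEE54.
0xEE54 = 61012.

61012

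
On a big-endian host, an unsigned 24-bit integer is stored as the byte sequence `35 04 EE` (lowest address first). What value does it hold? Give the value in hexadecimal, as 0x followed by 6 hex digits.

0x3504EE

Big-endian stores the most-significant byte at the lowest address.
The bytes are already most-significant first: 0x3504EE.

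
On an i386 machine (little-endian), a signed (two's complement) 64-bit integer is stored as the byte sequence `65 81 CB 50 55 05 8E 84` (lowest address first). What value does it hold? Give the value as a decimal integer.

In little-endian order the low byte comes first in memory.
Reassemble most-significant byte first: 84 8E 05 55 50 CB 81 65 → 0x848E055550CB8165.
Top bit is set, so as a signed 64-bit value this is 0x848E055550CB8165 − 2^64 = -8895166350024277659.

-8895166350024277659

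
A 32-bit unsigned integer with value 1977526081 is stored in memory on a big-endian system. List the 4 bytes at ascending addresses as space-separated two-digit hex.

75 DE A7 41

1977526081 in hexadecimal, padded to 32 bits, is 0x75DEA741.
Split into bytes (most-significant first): 75 DE A7 41.
In big-endian order the high byte comes first in memory.
So the memory order matches the most-significant-first order: 75 DE A7 41.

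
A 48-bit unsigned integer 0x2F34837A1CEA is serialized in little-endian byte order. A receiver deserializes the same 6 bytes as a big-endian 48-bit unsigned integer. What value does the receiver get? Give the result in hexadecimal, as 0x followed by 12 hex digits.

Stored little-endian, the bytes at ascending addresses are EA 1C 7A 83 34 2F.
Read back as big-endian, the last byte is least significant, giving 0xEA1C7A83342F.

0xEA1C7A83342F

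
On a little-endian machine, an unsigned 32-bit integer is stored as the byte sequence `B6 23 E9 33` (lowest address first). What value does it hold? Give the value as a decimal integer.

870917046

Little-endian: lowest address holds the least-significant byte.
Reassemble most-significant byte first: 33 E9 23 B6 → 0x33E923B6.
0x33E923B6 = 870917046.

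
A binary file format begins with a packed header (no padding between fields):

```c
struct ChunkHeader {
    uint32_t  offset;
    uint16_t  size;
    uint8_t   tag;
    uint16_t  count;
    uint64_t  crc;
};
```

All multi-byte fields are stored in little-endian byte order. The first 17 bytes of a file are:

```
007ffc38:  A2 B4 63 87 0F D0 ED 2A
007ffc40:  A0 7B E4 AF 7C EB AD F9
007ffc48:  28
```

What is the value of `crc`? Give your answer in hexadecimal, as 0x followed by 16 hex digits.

`crc` follows `offset` (4 B), `size` (2 B), `tag` (1 B), `count` (2 B), so it starts at offset 4 + 2 + 1 + 2 = 9 and occupies 8 bytes.
Bytes at offsets 9..16: 7B E4 AF 7C EB AD F9 28.
Little-endian stores the least-significant byte at the lowest address.
Reassemble most-significant byte first: 28 F9 AD EB 7C AF E4 7B → 0x28F9ADEB7CAFE47B.

0x28F9ADEB7CAFE47B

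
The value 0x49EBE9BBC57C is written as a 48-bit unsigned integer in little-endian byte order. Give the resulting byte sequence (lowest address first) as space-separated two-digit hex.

7C C5 BB E9 EB 49

Split into bytes (most-significant first): 49 EB E9 BB C5 7C.
In little-endian order the low byte comes first in memory.
So at ascending addresses the bytes are 7C C5 BB E9 EB 49.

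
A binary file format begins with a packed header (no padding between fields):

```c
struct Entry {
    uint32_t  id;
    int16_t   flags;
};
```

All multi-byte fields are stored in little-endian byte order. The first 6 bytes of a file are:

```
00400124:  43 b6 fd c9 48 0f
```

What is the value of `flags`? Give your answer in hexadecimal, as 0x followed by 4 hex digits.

0x0F48

`flags` follows `id` (4 bytes), so it starts at byte offset 4 and occupies 2 bytes.
Bytes at offsets 4..5: 48 0F.
Little-endian: lowest address holds the least-significant byte.
Reassemble most-significant byte first: 0F 48 → 0x0F48.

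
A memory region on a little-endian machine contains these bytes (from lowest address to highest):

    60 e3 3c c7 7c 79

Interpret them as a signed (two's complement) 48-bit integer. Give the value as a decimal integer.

In little-endian order the low byte comes first in memory.
Reassemble most-significant byte first: 79 7C C7 3C E3 60 → 0x797CC73CE360.
0x797CC73CE360 = 133576825561952.

133576825561952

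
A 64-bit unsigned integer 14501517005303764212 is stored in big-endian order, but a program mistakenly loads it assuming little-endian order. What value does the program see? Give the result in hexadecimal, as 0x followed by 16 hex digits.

0xF4D46A4DE2BC3FC9

14501517005303764212 in 64-bit hexadecimal is 0xC93FBCE24D6AD4F4.
Stored big-endian, the bytes at ascending addresses are C9 3F BC E2 4D 6A D4 F4.
Read back as little-endian, the first byte is least significant, giving 0xF4D46A4DE2BC3FC9.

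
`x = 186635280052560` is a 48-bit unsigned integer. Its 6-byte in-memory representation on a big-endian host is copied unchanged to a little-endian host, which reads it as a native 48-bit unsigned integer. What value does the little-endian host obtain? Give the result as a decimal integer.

88998456966825

186635280052560 in 48-bit hexadecimal is 0xA9BE6991F150.
Stored big-endian, the bytes at ascending addresses are A9 BE 69 91 F1 50.
Read back as little-endian, the first byte is least significant, giving 0x50F19169BEA9.
0x50F19169BEA9 = 88998456966825.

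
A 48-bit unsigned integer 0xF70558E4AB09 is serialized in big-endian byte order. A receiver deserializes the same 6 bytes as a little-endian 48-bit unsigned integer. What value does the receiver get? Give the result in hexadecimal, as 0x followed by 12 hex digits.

Stored big-endian, the bytes at ascending addresses are F7 05 58 E4 AB 09.
Read back as little-endian, the first byte is least significant, giving 0x09ABE45805F7.

0x09ABE45805F7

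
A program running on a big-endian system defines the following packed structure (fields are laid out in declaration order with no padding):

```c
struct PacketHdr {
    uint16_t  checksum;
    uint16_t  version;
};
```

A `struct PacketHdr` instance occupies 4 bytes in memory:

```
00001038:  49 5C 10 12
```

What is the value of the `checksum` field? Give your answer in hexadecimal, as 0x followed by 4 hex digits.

0x495C

`checksum` is the first field, at byte offset 0, occupying 2 bytes.
Bytes at offsets 0..1: 49 5C.
Big-endian stores the most-significant byte at the lowest address.
The bytes are already most-significant first: 0x495C.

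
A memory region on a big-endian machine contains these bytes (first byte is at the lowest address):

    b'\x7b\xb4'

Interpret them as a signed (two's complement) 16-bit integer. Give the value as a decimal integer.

31668

In big-endian order the high byte comes first in memory.
The bytes are already most-significant first: 0x7BB4.
0x7BB4 = 31668.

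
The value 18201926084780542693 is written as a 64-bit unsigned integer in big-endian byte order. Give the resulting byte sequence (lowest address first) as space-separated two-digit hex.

FC 9A 3B 56 0F 42 CA E5

18201926084780542693 in hexadecimal, padded to 64 bits, is 0xFC9A3B560F42CAE5.
Split into bytes (most-significant first): FC 9A 3B 56 0F 42 CA E5.
In big-endian order the high byte comes first in memory.
So the memory order matches the most-significant-first order: FC 9A 3B 56 0F 42 CA E5.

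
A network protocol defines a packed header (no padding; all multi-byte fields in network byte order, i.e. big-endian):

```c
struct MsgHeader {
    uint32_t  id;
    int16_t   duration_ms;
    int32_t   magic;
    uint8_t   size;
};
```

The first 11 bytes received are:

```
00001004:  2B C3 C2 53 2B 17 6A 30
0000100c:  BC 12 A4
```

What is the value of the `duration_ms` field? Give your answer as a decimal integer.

11031

`duration_ms` follows `id` (4 bytes), so it starts at byte offset 4 and occupies 2 bytes.
Bytes at offsets 4..5: 2B 17.
Big-endian stores the most-significant byte at the lowest address.
The bytes are already most-significant first: 0x2B17.
0x2B17 = 11031.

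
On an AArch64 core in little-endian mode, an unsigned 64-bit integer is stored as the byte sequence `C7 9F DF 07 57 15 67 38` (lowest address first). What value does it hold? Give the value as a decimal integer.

Little-endian stores the least-significant byte at the lowest address.
Reassemble most-significant byte first: 38 67 15 57 07 DF 9F C7 → 0x3867155707DF9FC7.
0x3867155707DF9FC7 = 4064240652263595975.

4064240652263595975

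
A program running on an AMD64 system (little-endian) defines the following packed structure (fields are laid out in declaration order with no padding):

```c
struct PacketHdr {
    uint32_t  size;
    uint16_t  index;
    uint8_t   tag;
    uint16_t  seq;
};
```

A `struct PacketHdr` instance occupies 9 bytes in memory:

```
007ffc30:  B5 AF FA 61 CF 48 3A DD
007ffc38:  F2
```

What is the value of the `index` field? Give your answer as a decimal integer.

`index` follows `size` (4 bytes), so it starts at byte offset 4 and occupies 2 bytes.
Bytes at offsets 4..5: CF 48.
Little-endian stores the least-significant byte at the lowest address.
Reassemble most-significant byte first: 48 CF → 0x48CF.
0x48CF = 18639.

18639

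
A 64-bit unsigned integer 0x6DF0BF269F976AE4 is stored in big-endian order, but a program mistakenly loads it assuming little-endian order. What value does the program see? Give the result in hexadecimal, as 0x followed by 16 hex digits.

Stored big-endian, the bytes at ascending addresses are 6D F0 BF 26 9F 97 6A E4.
Read back as little-endian, the first byte is least significant, giving 0xE46A979F26BFF06D.

0xE46A979F26BFF06D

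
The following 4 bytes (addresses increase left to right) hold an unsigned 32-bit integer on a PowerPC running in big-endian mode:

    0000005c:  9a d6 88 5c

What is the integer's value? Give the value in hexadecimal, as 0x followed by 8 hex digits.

Big-endian: lowest address holds the most-significant byte.
The bytes are already most-significant first: 0x9AD6885C.

0x9AD6885C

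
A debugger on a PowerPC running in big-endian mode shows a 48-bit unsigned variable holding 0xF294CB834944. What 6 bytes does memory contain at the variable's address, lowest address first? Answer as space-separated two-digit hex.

F2 94 CB 83 49 44

Split into bytes (most-significant first): F2 94 CB 83 49 44.
In big-endian order the high byte comes first in memory.
So the memory order matches the most-significant-first order: F2 94 CB 83 49 44.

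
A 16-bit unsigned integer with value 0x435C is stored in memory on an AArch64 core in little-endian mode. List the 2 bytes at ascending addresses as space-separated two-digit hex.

Split into bytes (most-significant first): 43 5C.
Little-endian: lowest address holds the least-significant byte.
So at ascending addresses the bytes are 5C 43.

5C 43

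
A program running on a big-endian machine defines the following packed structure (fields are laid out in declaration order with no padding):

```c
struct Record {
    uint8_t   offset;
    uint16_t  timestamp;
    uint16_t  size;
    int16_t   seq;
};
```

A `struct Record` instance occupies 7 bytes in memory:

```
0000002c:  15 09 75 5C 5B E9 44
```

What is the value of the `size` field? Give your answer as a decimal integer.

`size` follows `offset` (1 B), `timestamp` (2 B), so it starts at offset 1 + 2 = 3 and occupies 2 bytes.
Bytes at offsets 3..4: 5C 5B.
Big-endian stores the most-significant byte at the lowest address.
The bytes are already most-significant first: 0x5C5B.
0x5C5B = 23643.

23643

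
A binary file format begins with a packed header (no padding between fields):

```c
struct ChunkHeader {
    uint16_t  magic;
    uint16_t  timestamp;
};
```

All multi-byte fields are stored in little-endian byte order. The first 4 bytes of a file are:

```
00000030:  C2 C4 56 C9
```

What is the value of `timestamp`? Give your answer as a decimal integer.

`timestamp` follows `magic` (2 bytes), so it starts at byte offset 2 and occupies 2 bytes.
Bytes at offsets 2..3: 56 C9.
In little-endian order the low byte comes first in memory.
Reassemble most-significant byte first: C9 56 → 0xC956.
0xC956 = 51542.

51542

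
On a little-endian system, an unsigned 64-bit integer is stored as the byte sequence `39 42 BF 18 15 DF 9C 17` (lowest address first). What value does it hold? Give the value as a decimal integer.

Little-endian stores the least-significant byte at the lowest address.
Reassemble most-significant byte first: 17 9C DF 15 18 BF 42 39 → 0x179CDF1518BF4239.
0x179CDF1518BF4239 = 1701480040941699641.

1701480040941699641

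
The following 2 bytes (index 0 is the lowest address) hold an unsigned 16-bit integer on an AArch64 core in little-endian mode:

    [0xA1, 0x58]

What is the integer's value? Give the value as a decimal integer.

22689

In little-endian order the low byte comes first in memory.
Reassemble most-significant byte first: 58 A1 → 0x58A1.
0x58A1 = 22689.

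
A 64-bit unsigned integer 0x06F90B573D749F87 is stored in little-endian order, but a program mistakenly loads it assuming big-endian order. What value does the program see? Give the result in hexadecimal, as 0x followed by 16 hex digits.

0x879F743D570BF906

Stored little-endian, the bytes at ascending addresses are 87 9F 74 3D 57 0B F9 06.
Read back as big-endian, the last byte is least significant, giving 0x879F743D570BF906.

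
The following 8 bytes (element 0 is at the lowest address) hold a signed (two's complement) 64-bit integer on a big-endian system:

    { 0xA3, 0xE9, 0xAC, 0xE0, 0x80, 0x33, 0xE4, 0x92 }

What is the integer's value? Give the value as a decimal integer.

-6635582495730178926

In big-endian order the high byte comes first in memory.
The bytes are already most-significant first: 0xA3E9ACE08033E492.
Top bit is set, so as a signed 64-bit value this is 0xA3E9ACE08033E492 − 2^64 = -6635582495730178926.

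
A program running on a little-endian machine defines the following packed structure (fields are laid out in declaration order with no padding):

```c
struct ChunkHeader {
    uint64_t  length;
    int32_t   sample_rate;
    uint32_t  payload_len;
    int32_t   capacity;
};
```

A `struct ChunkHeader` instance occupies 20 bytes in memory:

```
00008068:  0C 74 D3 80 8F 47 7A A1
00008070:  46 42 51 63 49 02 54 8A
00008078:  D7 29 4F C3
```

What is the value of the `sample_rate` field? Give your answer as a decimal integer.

`sample_rate` follows `length` (8 bytes), so it starts at byte offset 8 and occupies 4 bytes.
Bytes at offsets 8..11: 46 42 51 63.
Little-endian: lowest address holds the least-significant byte.
Reassemble most-significant byte first: 63 51 42 46 → 0x63514246.
0x63514246 = 1666269766.

1666269766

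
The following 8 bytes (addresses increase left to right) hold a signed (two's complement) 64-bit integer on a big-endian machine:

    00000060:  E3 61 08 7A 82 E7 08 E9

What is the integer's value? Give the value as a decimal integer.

In big-endian order the high byte comes first in memory.
The bytes are already most-significant first: 0xE361087A82E708E9.
Top bit is set, so as a signed 64-bit value this is 0xE361087A82E708E9 − 2^64 = -2062357832083765015.

-2062357832083765015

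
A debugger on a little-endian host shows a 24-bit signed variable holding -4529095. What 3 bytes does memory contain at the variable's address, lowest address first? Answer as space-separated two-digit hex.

39 E4 BA

Two's complement of -4529095 in 24 bits: 4529095 = 0x451BC7; invert → 0xBAE438; add 1 → 0xBAE439.
Split into bytes (most-significant first): BA E4 39.
Little-endian: lowest address holds the least-significant byte.
So at ascending addresses the bytes are 39 E4 BA.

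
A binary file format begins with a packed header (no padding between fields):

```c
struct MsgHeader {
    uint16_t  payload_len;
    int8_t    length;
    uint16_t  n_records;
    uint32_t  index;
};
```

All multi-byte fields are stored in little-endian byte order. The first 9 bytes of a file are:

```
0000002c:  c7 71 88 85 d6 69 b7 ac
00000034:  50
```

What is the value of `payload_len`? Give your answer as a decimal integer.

`payload_len` is the first field, at byte offset 0, occupying 2 bytes.
Bytes at offsets 0..1: C7 71.
Little-endian stores the least-significant byte at the lowest address.
Reassemble most-significant byte first: 71 C7 → 0x71C7.
0x71C7 = 29127.

29127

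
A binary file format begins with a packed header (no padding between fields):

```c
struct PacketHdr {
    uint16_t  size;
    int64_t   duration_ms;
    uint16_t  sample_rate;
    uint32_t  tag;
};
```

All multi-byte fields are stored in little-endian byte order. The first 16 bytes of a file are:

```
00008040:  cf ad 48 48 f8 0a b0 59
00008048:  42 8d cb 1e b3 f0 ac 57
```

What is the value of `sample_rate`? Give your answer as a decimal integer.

7883

`sample_rate` follows `size` (2 B), `duration_ms` (8 B), so it starts at offset 2 + 8 = 10 and occupies 2 bytes.
Bytes at offsets 10..11: CB 1E.
Little-endian stores the least-significant byte at the lowest address.
Reassemble most-significant byte first: 1E CB → 0x1ECB.
0x1ECB = 7883.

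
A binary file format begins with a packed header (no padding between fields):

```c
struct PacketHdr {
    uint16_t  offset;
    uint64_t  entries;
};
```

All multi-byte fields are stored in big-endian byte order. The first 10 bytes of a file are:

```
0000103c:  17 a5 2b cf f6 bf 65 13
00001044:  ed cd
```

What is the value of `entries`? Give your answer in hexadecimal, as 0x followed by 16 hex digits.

0x2BCFF6BF6513EDCD

`entries` follows `offset` (2 bytes), so it starts at byte offset 2 and occupies 8 bytes.
Bytes at offsets 2..9: 2B CF F6 BF 65 13 ED CD.
Big-endian stores the most-significant byte at the lowest address.
The bytes are already most-significant first: 0x2BCFF6BF6513EDCD.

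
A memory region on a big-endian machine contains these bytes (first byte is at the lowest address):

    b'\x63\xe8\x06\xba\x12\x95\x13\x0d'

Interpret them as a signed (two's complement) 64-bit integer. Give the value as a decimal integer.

In big-endian order the high byte comes first in memory.
The bytes are already most-significant first: 0x63E806BA1295130D.
0x63E806BA1295130D = 7199011400597181197.

7199011400597181197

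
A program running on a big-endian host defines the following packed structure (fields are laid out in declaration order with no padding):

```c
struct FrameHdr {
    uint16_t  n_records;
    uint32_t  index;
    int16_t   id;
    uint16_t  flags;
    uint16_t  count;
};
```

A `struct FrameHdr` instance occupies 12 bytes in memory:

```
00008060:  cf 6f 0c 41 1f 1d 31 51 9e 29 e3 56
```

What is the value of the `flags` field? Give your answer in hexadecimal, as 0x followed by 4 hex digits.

`flags` follows `n_records` (2 B), `index` (4 B), `id` (2 B), so it starts at offset 2 + 4 + 2 = 8 and occupies 2 bytes.
Bytes at offsets 8..9: 9E 29.
Big-endian stores the most-significant byte at the lowest address.
The bytes are already most-significant first: 0x9E29.

0x9E29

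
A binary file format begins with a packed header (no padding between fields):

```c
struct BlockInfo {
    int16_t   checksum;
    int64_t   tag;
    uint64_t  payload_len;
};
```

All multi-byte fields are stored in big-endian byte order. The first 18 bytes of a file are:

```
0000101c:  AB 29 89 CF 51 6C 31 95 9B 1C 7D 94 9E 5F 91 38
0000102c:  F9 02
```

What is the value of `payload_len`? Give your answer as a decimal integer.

`payload_len` follows `checksum` (2 B), `tag` (8 B), so it starts at offset 2 + 8 = 10 and occupies 8 bytes.
Bytes at offsets 10..17: 7D 94 9E 5F 91 38 F9 02.
Big-endian: lowest address holds the most-significant byte.
The bytes are already most-significant first: 0x7D949E5F9138F902.
0x7D949E5F9138F902 = 9049031684589680898.

9049031684589680898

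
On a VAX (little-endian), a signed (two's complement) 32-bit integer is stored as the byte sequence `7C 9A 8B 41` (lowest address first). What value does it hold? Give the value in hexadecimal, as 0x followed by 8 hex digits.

0x418B9A7C

Little-endian: lowest address holds the least-significant byte.
Reassemble most-significant byte first: 41 8B 9A 7C → 0x418B9A7C.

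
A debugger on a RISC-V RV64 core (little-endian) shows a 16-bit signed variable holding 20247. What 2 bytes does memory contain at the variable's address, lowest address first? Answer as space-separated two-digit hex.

17 4F

20247 in hexadecimal, padded to 16 bits, is 0x4F17.
Split into bytes (most-significant first): 4F 17.
Little-endian stores the least-significant byte at the lowest address.
So at ascending addresses the bytes are 17 4F.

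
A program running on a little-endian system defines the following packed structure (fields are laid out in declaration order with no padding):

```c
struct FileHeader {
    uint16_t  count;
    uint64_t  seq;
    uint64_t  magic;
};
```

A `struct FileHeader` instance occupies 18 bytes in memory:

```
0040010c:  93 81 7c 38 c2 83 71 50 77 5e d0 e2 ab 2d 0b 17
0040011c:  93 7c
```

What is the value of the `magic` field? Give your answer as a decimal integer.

8976543819057849040

`magic` follows `count` (2 B), `seq` (8 B), so it starts at offset 2 + 8 = 10 and occupies 8 bytes.
Bytes at offsets 10..17: D0 E2 AB 2D 0B 17 93 7C.
Little-endian: lowest address holds the least-significant byte.
Reassemble most-significant byte first: 7C 93 17 0B 2D AB E2 D0 → 0x7C93170B2DABE2D0.
0x7C93170B2DABE2D0 = 8976543819057849040.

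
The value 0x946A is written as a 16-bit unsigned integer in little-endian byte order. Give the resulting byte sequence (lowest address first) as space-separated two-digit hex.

Split into bytes (most-significant first): 94 6A.
In little-endian order the low byte comes first in memory.
So at ascending addresses the bytes are 6A 94.

6A 94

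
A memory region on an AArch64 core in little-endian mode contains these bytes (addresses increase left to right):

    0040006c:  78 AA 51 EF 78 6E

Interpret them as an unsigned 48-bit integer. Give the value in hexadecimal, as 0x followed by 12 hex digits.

0x6E78EF51AA78

In little-endian order the low byte comes first in memory.
Reassemble most-significant byte first: 6E 78 EF 51 AA 78 → 0x6E78EF51AA78.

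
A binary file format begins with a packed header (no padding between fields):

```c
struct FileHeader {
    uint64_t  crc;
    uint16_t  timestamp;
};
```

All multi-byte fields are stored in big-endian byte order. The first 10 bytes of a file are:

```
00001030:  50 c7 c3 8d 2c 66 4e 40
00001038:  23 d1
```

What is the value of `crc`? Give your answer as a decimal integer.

5820836054502362688

`crc` is the first field, at byte offset 0, occupying 8 bytes.
Bytes at offsets 0..7: 50 C7 C3 8D 2C 66 4E 40.
Big-endian: lowest address holds the most-significant byte.
The bytes are already most-significant first: 0x50C7C38D2C664E40.
0x50C7C38D2C664E40 = 5820836054502362688.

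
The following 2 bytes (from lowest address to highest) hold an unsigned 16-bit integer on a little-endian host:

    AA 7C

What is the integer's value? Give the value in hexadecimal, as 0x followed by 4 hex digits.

0x7CAA

Little-endian stores the least-significant byte at the lowest address.
Reassemble most-significant byte first: 7C AA → 0x7CAA.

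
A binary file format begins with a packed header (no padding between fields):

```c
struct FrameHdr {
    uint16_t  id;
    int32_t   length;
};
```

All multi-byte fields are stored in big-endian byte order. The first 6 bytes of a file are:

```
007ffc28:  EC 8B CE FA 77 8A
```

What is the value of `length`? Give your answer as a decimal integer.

`length` follows `id` (2 bytes), so it starts at byte offset 2 and occupies 4 bytes.
Bytes at offsets 2..5: CE FA 77 8A.
Big-endian: lowest address holds the most-significant byte.
The bytes are already most-significant first: 0xCEFA778A.
Top bit is set, so as a signed 32-bit value this is 0xCEFA778A − 2^32 = -822446198.

-822446198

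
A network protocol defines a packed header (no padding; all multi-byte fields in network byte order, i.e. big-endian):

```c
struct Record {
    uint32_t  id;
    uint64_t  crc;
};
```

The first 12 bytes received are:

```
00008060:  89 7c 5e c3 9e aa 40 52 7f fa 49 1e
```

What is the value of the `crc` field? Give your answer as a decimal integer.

`crc` follows `id` (4 bytes), so it starts at byte offset 4 and occupies 8 bytes.
Bytes at offsets 4..11: 9E AA 40 52 7F FA 49 1E.
In big-endian order the high byte comes first in memory.
The bytes are already most-significant first: 0x9EAA40527FFA491E.
0x9EAA40527FFA491E = 11433021327112030494.

11433021327112030494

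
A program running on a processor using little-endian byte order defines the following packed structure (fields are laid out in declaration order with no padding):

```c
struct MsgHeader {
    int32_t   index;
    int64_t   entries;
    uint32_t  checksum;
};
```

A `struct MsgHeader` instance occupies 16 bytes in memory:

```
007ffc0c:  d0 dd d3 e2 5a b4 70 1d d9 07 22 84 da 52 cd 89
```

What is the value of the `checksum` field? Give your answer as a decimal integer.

`checksum` follows `index` (4 B), `entries` (8 B), so it starts at offset 4 + 8 = 12 and occupies 4 bytes.
Bytes at offsets 12..15: DA 52 CD 89.
Little-endian: lowest address holds the least-significant byte.
Reassemble most-significant byte first: 89 CD 52 DA → 0x89CD52DA.
0x89CD52DA = 2311934682.

2311934682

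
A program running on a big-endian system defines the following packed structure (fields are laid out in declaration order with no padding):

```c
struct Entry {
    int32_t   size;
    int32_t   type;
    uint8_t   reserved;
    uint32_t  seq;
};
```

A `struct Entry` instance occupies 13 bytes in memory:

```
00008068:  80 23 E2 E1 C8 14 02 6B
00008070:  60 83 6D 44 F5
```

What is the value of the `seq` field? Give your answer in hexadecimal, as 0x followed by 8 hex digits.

0x836D44F5

`seq` follows `size` (4 B), `type` (4 B), `reserved` (1 B), so it starts at offset 4 + 4 + 1 = 9 and occupies 4 bytes.
Bytes at offsets 9..12: 83 6D 44 F5.
Big-endian stores the most-significant byte at the lowest address.
The bytes are already most-significant first: 0x836D44F5.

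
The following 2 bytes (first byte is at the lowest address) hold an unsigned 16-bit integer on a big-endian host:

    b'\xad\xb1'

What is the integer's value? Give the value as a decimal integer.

In big-endian order the high byte comes first in memory.
The bytes are already most-significant first: 0xADB1.
0xADB1 = 44465.

44465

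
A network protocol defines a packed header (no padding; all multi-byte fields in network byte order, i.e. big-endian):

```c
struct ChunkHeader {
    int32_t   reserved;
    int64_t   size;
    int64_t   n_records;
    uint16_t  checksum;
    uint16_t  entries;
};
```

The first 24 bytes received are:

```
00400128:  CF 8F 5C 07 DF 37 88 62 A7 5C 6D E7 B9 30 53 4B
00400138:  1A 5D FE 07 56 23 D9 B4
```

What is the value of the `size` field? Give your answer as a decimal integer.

`size` follows `reserved` (4 bytes), so it starts at byte offset 4 and occupies 8 bytes.
Bytes at offsets 4..11: DF 37 88 62 A7 5C 6D E7.
Big-endian stores the most-significant byte at the lowest address.
The bytes are already most-significant first: 0xDF378862A75C6DE7.
Top bit is set, so as a signed 64-bit value this is 0xDF378862A75C6DE7 − 2^64 = -2362269522236510745.

-2362269522236510745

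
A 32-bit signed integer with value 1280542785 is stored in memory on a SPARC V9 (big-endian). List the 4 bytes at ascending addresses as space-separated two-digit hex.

1280542785 in hexadecimal, padded to 32 bits, is 0x4C538841.
Split into bytes (most-significant first): 4C 53 88 41.
Big-endian stores the most-significant byte at the lowest address.
So the memory order matches the most-significant-first order: 4C 53 88 41.

4C 53 88 41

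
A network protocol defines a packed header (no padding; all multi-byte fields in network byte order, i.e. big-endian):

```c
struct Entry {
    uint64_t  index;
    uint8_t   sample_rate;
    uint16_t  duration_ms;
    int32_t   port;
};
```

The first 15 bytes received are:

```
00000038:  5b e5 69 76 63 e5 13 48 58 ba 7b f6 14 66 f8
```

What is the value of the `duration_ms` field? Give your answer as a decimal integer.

`duration_ms` follows `index` (8 B), `sample_rate` (1 B), so it starts at offset 8 + 1 = 9 and occupies 2 bytes.
Bytes at offsets 9..10: BA 7B.
Big-endian stores the most-significant byte at the lowest address.
The bytes are already most-significant first: 0xBA7B.
0xBA7B = 47739.

47739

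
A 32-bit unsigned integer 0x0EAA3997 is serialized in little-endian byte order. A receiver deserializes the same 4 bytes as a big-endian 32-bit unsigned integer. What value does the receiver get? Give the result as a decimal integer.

2537138702

Stored little-endian, the bytes at ascending addresses are 97 39 AA 0E.
Read back as big-endian, the last byte is least significant, giving 0x9739AA0E.
0x9739AA0E = 2537138702.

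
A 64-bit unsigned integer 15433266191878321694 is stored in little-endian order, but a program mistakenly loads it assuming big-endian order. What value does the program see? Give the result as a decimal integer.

2231237996352974294

15433266191878321694 in 64-bit hexadecimal is 0xD62DF9D522F3F61E.
Stored little-endian, the bytes at ascending addresses are 1E F6 F3 22 D5 F9 2D D6.
Read back as big-endian, the last byte is least significant, giving 0x1EF6F322D5F92DD6.
0x1EF6F322D5F92DD6 = 2231237996352974294.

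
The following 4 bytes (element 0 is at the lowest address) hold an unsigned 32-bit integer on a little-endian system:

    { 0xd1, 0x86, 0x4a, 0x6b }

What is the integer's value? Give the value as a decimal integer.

1800046289

In little-endian order the low byte comes first in memory.
Reassemble most-significant byte first: 6B 4A 86 D1 → 0x6B4A86D1.
0x6B4A86D1 = 1800046289.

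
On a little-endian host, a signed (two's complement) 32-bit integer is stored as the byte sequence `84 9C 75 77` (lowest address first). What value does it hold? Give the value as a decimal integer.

2004196484

In little-endian order the low byte comes first in memory.
Reassemble most-significant byte first: 77 75 9C 84 → 0x77759C84.
0x77759C84 = 2004196484.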